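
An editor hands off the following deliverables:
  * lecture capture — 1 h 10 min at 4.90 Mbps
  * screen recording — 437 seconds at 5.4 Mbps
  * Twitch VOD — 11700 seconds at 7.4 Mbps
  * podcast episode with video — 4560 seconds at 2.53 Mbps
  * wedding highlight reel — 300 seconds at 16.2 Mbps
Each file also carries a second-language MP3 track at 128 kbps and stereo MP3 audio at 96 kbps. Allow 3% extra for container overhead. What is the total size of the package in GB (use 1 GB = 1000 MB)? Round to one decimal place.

Audio total: 128 + 96 = 224 kbps = 0.224 Mbps.
lecture capture: 5.124 Mbps × 4200 s × 1.03 = 22166.4 Mb
screen recording: 5.624 Mbps × 437 s × 1.03 = 2531.4 Mb
Twitch VOD: 7.624 Mbps × 11700 s × 1.03 = 91876.8 Mb
podcast episode with video: 2.754 Mbps × 4560 s × 1.03 = 12935.0 Mb
wedding highlight reel: 16.424 Mbps × 300 s × 1.03 = 5075.0 Mb
Total: 134584.7 Mb = 16823.1 MB.
= 16.82 GB.

16.8 GB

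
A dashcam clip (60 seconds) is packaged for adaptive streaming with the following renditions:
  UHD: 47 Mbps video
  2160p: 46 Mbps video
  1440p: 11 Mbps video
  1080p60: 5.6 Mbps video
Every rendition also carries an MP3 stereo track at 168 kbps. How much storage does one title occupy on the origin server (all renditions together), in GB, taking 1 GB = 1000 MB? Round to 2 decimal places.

0.83 GB

Audio: 168 kbps = 0.168 Mbps.
Sum of rendition bitrates: (47+0.168) + (46+0.168) + (11+0.168) + (5.6+0.168) = 110.272 Mbps.
× 60 s = 6,616 Mb = 827.0 MB = 0.827 GB.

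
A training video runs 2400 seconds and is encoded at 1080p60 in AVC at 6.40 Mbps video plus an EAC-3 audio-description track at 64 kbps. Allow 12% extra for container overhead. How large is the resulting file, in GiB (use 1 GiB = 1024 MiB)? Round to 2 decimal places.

Audio: 64 kbps = 0.064 Mbps.
Total bitrate: 6.40 + 0.064 = 6.464 Mbps.
Stream data: 6.464 Mbps × 2400 s = 15513.6 Mb.
With 12% container overhead: ×1.12.
17,375 Mb = 2,171,904,000 bytes ÷ 1,073,741,824 = 2.023 GiB.

2.02 GiB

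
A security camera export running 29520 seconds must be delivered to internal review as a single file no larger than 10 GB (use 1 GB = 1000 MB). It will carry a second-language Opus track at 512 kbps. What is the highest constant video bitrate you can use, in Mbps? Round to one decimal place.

Budget: 10 GB = 80000.0 Mb.
Total bitrate budget: 80000.0 Mb / 29520 s = 2.710 Mbps.
Audio: 512 kbps = 0.512 Mbps.
Video: 2.710 − 0.512 = 2.198 Mbps.

2.2 Mbps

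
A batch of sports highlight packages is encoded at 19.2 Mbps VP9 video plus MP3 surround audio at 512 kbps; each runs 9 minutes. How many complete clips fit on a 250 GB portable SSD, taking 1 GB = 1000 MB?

9 min = 540 s
Audio: 512 kbps = 0.512 Mbps.
Total bitrate: 19.712 Mbps.
Per item: 19.712 Mbps × 540 s = 10,644 Mb = 1,331 MB.
Capacity: 250 GB = 2,000,000 Mb; 187.89 items → 187 complete.

187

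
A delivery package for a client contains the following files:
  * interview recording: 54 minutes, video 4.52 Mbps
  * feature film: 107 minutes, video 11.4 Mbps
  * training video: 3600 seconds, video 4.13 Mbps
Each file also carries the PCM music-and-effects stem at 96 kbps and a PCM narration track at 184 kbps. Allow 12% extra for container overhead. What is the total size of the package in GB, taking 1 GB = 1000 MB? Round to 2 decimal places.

14.90 GB

Audio total: 96 + 184 = 280 kbps = 0.280 Mbps.
interview recording: 4.800 Mbps × 3240 s × 1.12 = 17418.2 Mb
feature film: 11.680 Mbps × 6420 s × 1.12 = 83983.9 Mb
training video: 4.410 Mbps × 3600 s × 1.12 = 17781.1 Mb
Total: 119183.2 Mb = 14897.9 MB.
= 14.90 GB.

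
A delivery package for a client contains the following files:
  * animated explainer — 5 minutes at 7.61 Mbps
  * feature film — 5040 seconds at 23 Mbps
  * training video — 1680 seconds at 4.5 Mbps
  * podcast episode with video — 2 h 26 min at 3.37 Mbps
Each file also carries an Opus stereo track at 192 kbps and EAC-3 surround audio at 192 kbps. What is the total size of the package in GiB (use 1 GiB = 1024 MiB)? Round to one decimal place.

Audio total: 192 + 192 = 384 kbps = 0.384 Mbps.
animated explainer: 7.994 Mbps × 300 s = 2398.2 Mb
feature film: 23.384 Mbps × 5040 s = 117855.4 Mb
training video: 4.884 Mbps × 1680 s = 8205.1 Mb
podcast episode with video: 3.754 Mbps × 8760 s = 32885.0 Mb
Total: 161343.7 Mb = 20168.0 MB.
= 18.78 GiB.

18.8 GiB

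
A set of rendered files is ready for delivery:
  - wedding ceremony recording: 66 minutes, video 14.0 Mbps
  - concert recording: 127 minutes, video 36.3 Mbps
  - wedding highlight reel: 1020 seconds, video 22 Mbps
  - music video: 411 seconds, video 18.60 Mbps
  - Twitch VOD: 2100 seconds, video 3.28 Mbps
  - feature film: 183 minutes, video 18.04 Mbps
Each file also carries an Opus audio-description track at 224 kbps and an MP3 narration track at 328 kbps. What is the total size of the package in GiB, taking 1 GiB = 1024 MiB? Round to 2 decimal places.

Audio total: 224 + 328 = 552 kbps = 0.552 Mbps.
wedding ceremony recording: 14.552 Mbps × 3960 s = 57625.9 Mb
concert recording: 36.852 Mbps × 7620 s = 280812.2 Mb
wedding highlight reel: 22.552 Mbps × 1020 s = 23003.0 Mb
music video: 19.152 Mbps × 411 s = 7871.5 Mb
Twitch VOD: 3.832 Mbps × 2100 s = 8047.2 Mb
feature film: 18.592 Mbps × 10980 s = 204140.2 Mb
Total: 581500.0 Mb = 72687.5 MB.
= 67.70 GiB.

67.70 GiB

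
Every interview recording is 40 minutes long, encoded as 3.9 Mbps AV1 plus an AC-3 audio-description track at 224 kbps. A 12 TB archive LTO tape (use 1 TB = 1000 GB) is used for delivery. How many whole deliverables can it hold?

40 min = 2400 s
Audio: 224 kbps = 0.224 Mbps.
Total bitrate: 4.124 Mbps.
Per item: 4.124 Mbps × 2400 s = 9,898 Mb = 1,237 MB.
Capacity: 12 TB = 96,000,000 Mb; 9699.32 items → 9699 complete.

9699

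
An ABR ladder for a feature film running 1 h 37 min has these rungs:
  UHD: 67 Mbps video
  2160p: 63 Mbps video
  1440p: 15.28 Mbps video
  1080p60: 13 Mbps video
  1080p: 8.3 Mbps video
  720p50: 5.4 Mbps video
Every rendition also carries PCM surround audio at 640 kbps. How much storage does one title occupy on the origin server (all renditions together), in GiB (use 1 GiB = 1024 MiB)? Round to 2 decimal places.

1 h 37 min = 97 min = 5820 s
Audio: 640 kbps = 0.640 Mbps.
Sum of rendition bitrates: (67+0.640) + (63+0.640) + (15.28+0.640) + (13+0.640) + (8.3+0.640) + (5.4+0.640) = 175.820 Mbps.
× 5820 s = 1,023,272 Mb = 127,909 MB = 119.1 GiB.

119.12 GiB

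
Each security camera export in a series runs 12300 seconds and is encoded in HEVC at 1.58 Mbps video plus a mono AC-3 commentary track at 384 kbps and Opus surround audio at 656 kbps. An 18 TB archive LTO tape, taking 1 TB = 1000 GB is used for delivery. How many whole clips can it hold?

Audio total: 384 + 656 = 1040 kbps = 1.040 Mbps.
Total bitrate: 2.620 Mbps.
Per item: 2.620 Mbps × 12300 s = 32,226 Mb = 4,028 MB.
Capacity: 18 TB = 144,000,000 Mb; 4468.44 items → 4468 complete.

4468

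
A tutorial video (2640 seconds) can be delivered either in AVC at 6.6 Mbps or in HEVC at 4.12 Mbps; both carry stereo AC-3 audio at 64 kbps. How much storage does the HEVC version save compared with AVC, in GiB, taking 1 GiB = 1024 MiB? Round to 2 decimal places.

Audio: 64 kbps = 0.064 Mbps.
AVC: 6.664 Mbps × 2640 s = 17593.0 Mb = 2.048 GiB.
HEVC: 4.184 Mbps × 2640 s = 11045.8 Mb = 1.286 GiB.
Saving: 2.048 − 1.286 = 0.762 GiB.

0.76 GiB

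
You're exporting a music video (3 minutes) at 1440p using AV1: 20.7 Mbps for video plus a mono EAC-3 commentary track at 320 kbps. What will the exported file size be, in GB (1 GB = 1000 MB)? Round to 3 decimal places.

3 min = 180 s
Audio: 320 kbps = 0.320 Mbps.
Total bitrate: 20.7 + 0.320 = 21.020 Mbps.
Stream data: 21.020 Mbps × 180 s = 3783.6 Mb.
3,784 Mb ÷ 8 = 472.9 MB → 0.4729 GB.

0.473 GB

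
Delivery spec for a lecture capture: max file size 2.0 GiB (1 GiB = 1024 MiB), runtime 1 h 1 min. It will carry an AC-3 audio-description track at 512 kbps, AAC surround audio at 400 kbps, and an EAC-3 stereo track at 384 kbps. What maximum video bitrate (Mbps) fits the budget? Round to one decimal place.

3.4 Mbps

Budget: 2.0 GiB = 17179.9 Mb.
1 h 1 min = 61 min = 3660 s
Total bitrate budget: 17179.9 Mb / 3660 s = 4.694 Mbps.
Audio total: 512 + 400 + 384 = 1296 kbps = 1.296 Mbps.
Video: 4.694 − 1.296 = 3.398 Mbps.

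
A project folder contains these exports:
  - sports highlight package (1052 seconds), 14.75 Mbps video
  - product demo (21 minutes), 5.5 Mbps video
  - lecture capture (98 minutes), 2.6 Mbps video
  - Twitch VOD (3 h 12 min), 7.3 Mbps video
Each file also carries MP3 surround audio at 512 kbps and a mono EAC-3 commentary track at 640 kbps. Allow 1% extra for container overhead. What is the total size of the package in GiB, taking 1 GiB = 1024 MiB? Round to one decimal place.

17.0 GiB

Audio total: 512 + 640 = 1152 kbps = 1.152 Mbps.
sports highlight package: 15.902 Mbps × 1052 s × 1.01 = 16896.2 Mb
product demo: 6.652 Mbps × 1260 s × 1.01 = 8465.3 Mb
lecture capture: 3.752 Mbps × 5880 s × 1.01 = 22282.4 Mb
Twitch VOD: 8.452 Mbps × 11520 s × 1.01 = 98340.7 Mb
Total: 145984.6 Mb = 18248.1 MB.
= 16.99 GiB.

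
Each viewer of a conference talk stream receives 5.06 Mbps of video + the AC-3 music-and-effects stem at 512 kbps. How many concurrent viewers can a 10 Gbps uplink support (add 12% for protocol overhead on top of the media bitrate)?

Audio: 512 kbps = 0.512 Mbps.
Per-viewer media rate: 5.572 Mbps.
On the wire with 12% overhead: 6.241 Mbps.
10 Gbps = 10,000 Mbps; 10,000 / 6.241 = 1602.40 → 1602 viewers.

1602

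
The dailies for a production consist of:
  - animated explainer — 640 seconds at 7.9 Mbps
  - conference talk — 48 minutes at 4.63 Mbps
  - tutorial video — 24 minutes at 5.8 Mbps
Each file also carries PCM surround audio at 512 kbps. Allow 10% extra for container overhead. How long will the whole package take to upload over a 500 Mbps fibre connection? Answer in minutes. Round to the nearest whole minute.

1 minutes

Audio: 512 kbps = 0.512 Mbps.
animated explainer: 8.412 Mbps × 640 s × 1.10 = 5922.0 Mb
conference talk: 5.142 Mbps × 2880 s × 1.10 = 16289.9 Mb
tutorial video: 6.312 Mbps × 1440 s × 1.10 = 9998.2 Mb
Total: 32210.1 Mb = 4026.3 MB.
At 500 Mbps: 32210.1 / 500 = 64 s ≈ 1.07 minutes.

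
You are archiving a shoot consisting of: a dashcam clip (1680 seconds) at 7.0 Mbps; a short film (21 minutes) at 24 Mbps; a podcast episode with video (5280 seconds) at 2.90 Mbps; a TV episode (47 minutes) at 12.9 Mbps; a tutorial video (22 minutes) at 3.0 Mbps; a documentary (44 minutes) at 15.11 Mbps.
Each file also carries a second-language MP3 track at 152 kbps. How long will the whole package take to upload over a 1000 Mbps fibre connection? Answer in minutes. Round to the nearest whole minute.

2 minutes

Audio: 152 kbps = 0.152 Mbps.
dashcam clip: 7.152 Mbps × 1680 s = 12015.4 Mb
short film: 24.152 Mbps × 1260 s = 30431.5 Mb
podcast episode with video: 3.052 Mbps × 5280 s = 16114.6 Mb
TV episode: 13.052 Mbps × 2820 s = 36806.6 Mb
tutorial video: 3.152 Mbps × 1320 s = 4160.6 Mb
documentary: 15.262 Mbps × 2640 s = 40291.7 Mb
Total: 139820.4 Mb = 17477.5 MB.
At 1000 Mbps: 139820.4 / 1000 = 140 s ≈ 2.33 minutes.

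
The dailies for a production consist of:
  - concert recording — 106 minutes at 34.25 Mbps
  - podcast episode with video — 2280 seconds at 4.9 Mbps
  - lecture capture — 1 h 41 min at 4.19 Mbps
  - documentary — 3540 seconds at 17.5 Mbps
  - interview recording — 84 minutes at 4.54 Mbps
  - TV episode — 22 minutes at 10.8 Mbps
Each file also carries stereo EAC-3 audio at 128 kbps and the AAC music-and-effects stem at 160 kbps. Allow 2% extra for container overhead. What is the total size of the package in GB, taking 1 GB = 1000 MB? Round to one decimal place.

Audio total: 128 + 160 = 288 kbps = 0.288 Mbps.
concert recording: 34.538 Mbps × 6360 s × 1.02 = 224054.9 Mb
podcast episode with video: 5.188 Mbps × 2280 s × 1.02 = 12065.2 Mb
lecture capture: 4.478 Mbps × 6060 s × 1.02 = 27679.4 Mb
documentary: 17.788 Mbps × 3540 s × 1.02 = 64228.9 Mb
interview recording: 4.828 Mbps × 5040 s × 1.02 = 24819.8 Mb
TV episode: 11.088 Mbps × 1320 s × 1.02 = 14928.9 Mb
Total: 367777.1 Mb = 45972.1 MB.
= 45.97 GB.

46.0 GB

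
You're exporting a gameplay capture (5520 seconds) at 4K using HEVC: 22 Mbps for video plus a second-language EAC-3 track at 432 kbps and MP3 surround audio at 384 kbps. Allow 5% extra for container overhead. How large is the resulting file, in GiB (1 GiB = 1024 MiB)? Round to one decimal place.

Audio total: 432 + 384 = 816 kbps = 0.816 Mbps.
Total bitrate: 22 + 0.816 = 22.816 Mbps.
Stream data: 22.816 Mbps × 5520 s = 125944.3 Mb.
With 5% container overhead: ×1.05.
132,242 Mb = 16,530,192,000 bytes ÷ 1,073,741,824 = 15.39 GiB.

15.4 GiB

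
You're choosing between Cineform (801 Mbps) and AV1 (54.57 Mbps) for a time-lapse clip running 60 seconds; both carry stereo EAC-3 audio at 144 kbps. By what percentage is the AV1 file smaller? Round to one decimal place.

Audio: 144 kbps = 0.144 Mbps.
Cineform: 801.144 Mbps × 60 s = 48068.6 Mb = 6.009 GB.
AV1: 54.714 Mbps × 60 s = 3282.8 Mb = 0.410 GB.
Reduction: (1 − 0.410/6.009) × 100 = 93.17%.

93.2%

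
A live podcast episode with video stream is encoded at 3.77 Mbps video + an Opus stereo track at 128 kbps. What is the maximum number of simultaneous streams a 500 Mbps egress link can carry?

128

Audio: 128 kbps = 0.128 Mbps.
Per-viewer media rate: 3.898 Mbps.
500 Mbps = 500.0 Mbps; 500.0 / 3.898 = 128.27 → 128 viewers.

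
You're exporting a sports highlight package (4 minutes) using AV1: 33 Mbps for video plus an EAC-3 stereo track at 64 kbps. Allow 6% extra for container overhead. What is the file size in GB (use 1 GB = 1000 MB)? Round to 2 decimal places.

4 min = 240 s
Audio: 64 kbps = 0.064 Mbps.
Total bitrate: 33 + 0.064 = 33.064 Mbps.
Stream data: 33.064 Mbps × 240 s = 7935.4 Mb.
With 6% container overhead: ×1.06.
8,411 Mb ÷ 8 = 1,051 MB → 1.051 GB.

1.05 GB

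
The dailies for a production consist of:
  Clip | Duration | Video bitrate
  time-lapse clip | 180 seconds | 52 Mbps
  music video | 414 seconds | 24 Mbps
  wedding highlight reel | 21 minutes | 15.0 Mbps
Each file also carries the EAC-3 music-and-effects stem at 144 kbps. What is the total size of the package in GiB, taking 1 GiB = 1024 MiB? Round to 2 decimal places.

4.48 GiB

Audio: 144 kbps = 0.144 Mbps.
time-lapse clip: 52.144 Mbps × 180 s = 9385.9 Mb
music video: 24.144 Mbps × 414 s = 9995.6 Mb
wedding highlight reel: 15.144 Mbps × 1260 s = 19081.4 Mb
Total: 38463.0 Mb = 4807.9 MB.
= 4.478 GiB.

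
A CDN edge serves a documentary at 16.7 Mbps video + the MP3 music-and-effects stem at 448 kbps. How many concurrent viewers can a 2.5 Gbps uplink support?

Audio: 448 kbps = 0.448 Mbps.
Per-viewer media rate: 17.148 Mbps.
2.5 Gbps = 2,500 Mbps; 2,500 / 17.148 = 145.79 → 145 viewers.

145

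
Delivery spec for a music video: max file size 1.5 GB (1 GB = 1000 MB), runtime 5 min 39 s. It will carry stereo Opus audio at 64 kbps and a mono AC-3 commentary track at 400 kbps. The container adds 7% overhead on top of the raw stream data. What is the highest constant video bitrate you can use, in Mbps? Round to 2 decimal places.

Budget: 1.5 GB = 12000.0 Mb.
Stream payload after overhead: 12000.0 / 1.07 = 11215.0 Mb.
5 min 39 s = 339 s
Total bitrate budget: 11215.0 Mb / 339 s = 33.082 Mbps.
Audio total: 64 + 400 = 464 kbps = 0.464 Mbps.
Video: 33.082 − 0.464 = 32.618 Mbps.

32.62 Mbps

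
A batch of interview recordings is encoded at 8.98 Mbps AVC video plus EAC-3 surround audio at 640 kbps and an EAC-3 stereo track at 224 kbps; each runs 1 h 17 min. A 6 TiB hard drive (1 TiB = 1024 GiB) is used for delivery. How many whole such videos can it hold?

1160

1 h 17 min = 77 min = 4620 s
Audio total: 640 + 224 = 864 kbps = 0.864 Mbps.
Total bitrate: 9.844 Mbps.
Per item: 9.844 Mbps × 4620 s = 45,479 Mb = 5,685 MB.
Capacity: 6 TiB = 52,776,558 Mb; 1160.45 items → 1160 complete.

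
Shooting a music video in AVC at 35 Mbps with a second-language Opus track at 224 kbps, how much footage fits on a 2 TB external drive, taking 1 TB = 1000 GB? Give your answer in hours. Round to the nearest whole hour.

Audio: 224 kbps = 0.224 Mbps.
Total bitrate: 35 + 0.224 = 35.224 Mbps.
Capacity: 2 TB = 16,000,000 Mb.
Recording time: 16,000,000 / 35.224 = 454,236 s ≈ 126 hours.

126 hours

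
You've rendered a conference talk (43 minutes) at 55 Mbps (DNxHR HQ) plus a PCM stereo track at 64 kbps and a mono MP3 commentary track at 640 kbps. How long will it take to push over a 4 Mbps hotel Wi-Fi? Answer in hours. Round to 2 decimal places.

43 min = 2580 s
Audio total: 64 + 640 = 704 kbps = 0.704 Mbps.
Total bitrate: 55.704 Mbps.
File: 55.704 Mbps × 2580 s = 143716.3 Mb.
At 4 Mbps: 143716.3 / 4 = 35929.1 s ≈ 9.98 hours.

9.98 hours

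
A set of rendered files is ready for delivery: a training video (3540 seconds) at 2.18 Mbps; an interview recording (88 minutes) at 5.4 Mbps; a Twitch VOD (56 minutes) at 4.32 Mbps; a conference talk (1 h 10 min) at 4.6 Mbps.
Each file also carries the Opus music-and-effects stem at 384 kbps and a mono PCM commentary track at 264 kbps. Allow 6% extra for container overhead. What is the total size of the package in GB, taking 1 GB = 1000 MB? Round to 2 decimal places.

Audio total: 384 + 264 = 648 kbps = 0.648 Mbps.
training video: 2.828 Mbps × 3540 s × 1.06 = 10611.8 Mb
interview recording: 6.048 Mbps × 5280 s × 1.06 = 33849.4 Mb
Twitch VOD: 4.968 Mbps × 3360 s × 1.06 = 17694.0 Mb
conference talk: 5.248 Mbps × 4200 s × 1.06 = 23364.1 Mb
Total: 85519.4 Mb = 10689.9 MB.
= 10.69 GB.

10.69 GB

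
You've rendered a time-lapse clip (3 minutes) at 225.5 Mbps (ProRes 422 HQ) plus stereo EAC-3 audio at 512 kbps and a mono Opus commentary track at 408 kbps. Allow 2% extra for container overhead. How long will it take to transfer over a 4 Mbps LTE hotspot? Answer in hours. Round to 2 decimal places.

3 min = 180 s
Audio total: 512 + 408 = 920 kbps = 0.920 Mbps.
Total bitrate: 226.420 Mbps.
File: 226.420 Mbps × 180 s = 40755.6 Mb.
With 2% container overhead: ×1.02. → 41570.7 Mb.
At 4 Mbps: 41570.7 / 4 = 10392.7 s ≈ 2.89 hours.

2.89 hours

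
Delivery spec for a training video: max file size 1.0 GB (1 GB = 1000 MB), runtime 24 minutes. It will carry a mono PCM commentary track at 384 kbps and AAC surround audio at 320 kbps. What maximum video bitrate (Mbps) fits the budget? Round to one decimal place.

4.9 Mbps

Budget: 1.0 GB = 8000.0 Mb.
24 min = 1440 s
Total bitrate budget: 8000.0 Mb / 1440 s = 5.556 Mbps.
Audio total: 384 + 320 = 704 kbps = 0.704 Mbps.
Video: 5.556 − 0.704 = 4.852 Mbps.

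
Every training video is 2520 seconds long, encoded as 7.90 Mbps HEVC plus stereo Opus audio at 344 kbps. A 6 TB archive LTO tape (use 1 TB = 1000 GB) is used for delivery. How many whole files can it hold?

Audio: 344 kbps = 0.344 Mbps.
Total bitrate: 8.244 Mbps.
Per item: 8.244 Mbps × 2520 s = 20,775 Mb = 2,597 MB.
Capacity: 6 TB = 48,000,000 Mb; 2310.48 items → 2310 complete.

2310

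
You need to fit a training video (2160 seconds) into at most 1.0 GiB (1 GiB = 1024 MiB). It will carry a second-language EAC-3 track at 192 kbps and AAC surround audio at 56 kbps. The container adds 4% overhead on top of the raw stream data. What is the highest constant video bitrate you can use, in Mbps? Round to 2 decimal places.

Budget: 1.0 GiB = 8589.9 Mb.
Stream payload after overhead: 8589.9 / 1.04 = 8259.6 Mb.
Total bitrate budget: 8259.6 Mb / 2160 s = 3.824 Mbps.
Audio total: 192 + 56 = 248 kbps = 0.248 Mbps.
Video: 3.824 − 0.248 = 3.576 Mbps.

3.58 Mbps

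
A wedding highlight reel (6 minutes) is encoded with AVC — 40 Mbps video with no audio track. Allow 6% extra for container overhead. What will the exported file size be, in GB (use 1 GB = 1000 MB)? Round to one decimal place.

6 min = 360 s
Total bitrate: 40 Mbps.
Stream data: 40.000 Mbps × 360 s = 14400.0 Mb.
With 6% container overhead: ×1.06.
15,264 Mb ÷ 8 = 1,908 MB → 1.908 GB.

1.9 GB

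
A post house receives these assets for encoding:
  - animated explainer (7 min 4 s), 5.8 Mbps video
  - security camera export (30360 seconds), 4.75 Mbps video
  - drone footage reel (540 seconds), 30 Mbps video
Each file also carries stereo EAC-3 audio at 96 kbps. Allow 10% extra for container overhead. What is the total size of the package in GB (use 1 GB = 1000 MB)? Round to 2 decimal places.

22.81 GB

Audio: 96 kbps = 0.096 Mbps.
animated explainer: 5.896 Mbps × 424 s × 1.10 = 2749.9 Mb
security camera export: 4.846 Mbps × 30360 s × 1.10 = 161837.0 Mb
drone footage reel: 30.096 Mbps × 540 s × 1.10 = 17877.0 Mb
Total: 182463.9 Mb = 22808.0 MB.
= 22.81 GB.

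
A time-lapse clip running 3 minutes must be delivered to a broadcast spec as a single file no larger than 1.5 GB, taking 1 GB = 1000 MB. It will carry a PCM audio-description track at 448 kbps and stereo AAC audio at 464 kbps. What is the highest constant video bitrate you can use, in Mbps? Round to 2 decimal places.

Budget: 1.5 GB = 12000.0 Mb.
3 min = 180 s
Total bitrate budget: 12000.0 Mb / 180 s = 66.667 Mbps.
Audio total: 448 + 464 = 912 kbps = 0.912 Mbps.
Video: 66.667 − 0.912 = 65.755 Mbps.

65.75 Mbps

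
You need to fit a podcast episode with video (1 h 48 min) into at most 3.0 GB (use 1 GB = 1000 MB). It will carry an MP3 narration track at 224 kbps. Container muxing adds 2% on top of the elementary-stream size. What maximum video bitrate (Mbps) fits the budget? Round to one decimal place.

3.4 Mbps

Budget: 3.0 GB = 24000.0 Mb.
Stream payload after overhead: 24000.0 / 1.02 = 23529.4 Mb.
1 h 48 min = 108 min = 6480 s
Total bitrate budget: 23529.4 Mb / 6480 s = 3.631 Mbps.
Audio: 224 kbps = 0.224 Mbps.
Video: 3.631 − 0.224 = 3.407 Mbps.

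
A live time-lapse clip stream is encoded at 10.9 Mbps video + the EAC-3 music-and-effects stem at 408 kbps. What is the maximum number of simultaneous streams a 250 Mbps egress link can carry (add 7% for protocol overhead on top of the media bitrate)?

20

Audio: 408 kbps = 0.408 Mbps.
Per-viewer media rate: 11.308 Mbps.
On the wire with 7% overhead: 12.100 Mbps.
250 Mbps = 250.0 Mbps; 250.0 / 12.100 = 20.66 → 20 viewers.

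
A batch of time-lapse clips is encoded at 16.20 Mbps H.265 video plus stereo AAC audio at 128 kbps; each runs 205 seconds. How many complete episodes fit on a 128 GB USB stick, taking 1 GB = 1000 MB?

Audio: 128 kbps = 0.128 Mbps.
Total bitrate: 16.328 Mbps.
Per item: 16.328 Mbps × 205 s = 3,347 Mb = 418.4 MB.
Capacity: 128 GB = 1,024,000 Mb; 305.92 items → 305 complete.

305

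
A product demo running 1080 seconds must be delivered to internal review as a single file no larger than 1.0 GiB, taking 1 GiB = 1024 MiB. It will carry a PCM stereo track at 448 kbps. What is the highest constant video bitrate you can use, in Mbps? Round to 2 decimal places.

Budget: 1.0 GiB = 8589.9 Mb.
Total bitrate budget: 8589.9 Mb / 1080 s = 7.954 Mbps.
Audio: 448 kbps = 0.448 Mbps.
Video: 7.954 − 0.448 = 7.506 Mbps.

7.51 Mbps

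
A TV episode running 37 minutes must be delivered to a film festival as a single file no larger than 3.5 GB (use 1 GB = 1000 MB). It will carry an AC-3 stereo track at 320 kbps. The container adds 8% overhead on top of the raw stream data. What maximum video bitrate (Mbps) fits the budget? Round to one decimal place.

Budget: 3.5 GB = 28000.0 Mb.
Stream payload after overhead: 28000.0 / 1.08 = 25925.9 Mb.
37 min = 2220 s
Total bitrate budget: 25925.9 Mb / 2220 s = 11.678 Mbps.
Audio: 320 kbps = 0.320 Mbps.
Video: 11.678 − 0.320 = 11.358 Mbps.

11.4 Mbps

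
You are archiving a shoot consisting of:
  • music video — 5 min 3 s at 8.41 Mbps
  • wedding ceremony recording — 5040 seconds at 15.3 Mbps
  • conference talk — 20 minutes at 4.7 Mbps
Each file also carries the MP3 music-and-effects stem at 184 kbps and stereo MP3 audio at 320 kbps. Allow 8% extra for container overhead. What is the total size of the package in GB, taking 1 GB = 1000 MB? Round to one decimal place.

Audio total: 184 + 320 = 504 kbps = 0.504 Mbps.
music video: 8.914 Mbps × 303 s × 1.08 = 2917.0 Mb
wedding ceremony recording: 15.804 Mbps × 5040 s × 1.08 = 86024.3 Mb
conference talk: 5.204 Mbps × 1200 s × 1.08 = 6744.4 Mb
Total: 95685.7 Mb = 11960.7 MB.
= 11.96 GB.

12.0 GB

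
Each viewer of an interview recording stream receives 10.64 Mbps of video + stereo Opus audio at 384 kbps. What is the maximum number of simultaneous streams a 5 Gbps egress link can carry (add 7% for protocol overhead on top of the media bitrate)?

423

Audio: 384 kbps = 0.384 Mbps.
Per-viewer media rate: 11.024 Mbps.
On the wire with 7% overhead: 11.796 Mbps.
5 Gbps = 5,000 Mbps; 5,000 / 11.796 = 423.88 → 423 viewers.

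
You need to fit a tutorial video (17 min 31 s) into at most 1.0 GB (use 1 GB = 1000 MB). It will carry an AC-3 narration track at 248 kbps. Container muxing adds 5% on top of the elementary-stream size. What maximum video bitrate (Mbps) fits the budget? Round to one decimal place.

7.0 Mbps

Budget: 1.0 GB = 8000.0 Mb.
Stream payload after overhead: 8000.0 / 1.05 = 7619.0 Mb.
17 min 31 s = 1051 s
Total bitrate budget: 7619.0 Mb / 1051 s = 7.249 Mbps.
Audio: 248 kbps = 0.248 Mbps.
Video: 7.249 − 0.248 = 7.001 Mbps.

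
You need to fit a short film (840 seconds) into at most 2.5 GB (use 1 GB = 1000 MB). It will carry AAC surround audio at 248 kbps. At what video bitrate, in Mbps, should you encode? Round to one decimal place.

23.6 Mbps

Budget: 2.5 GB = 20000.0 Mb.
Total bitrate budget: 20000.0 Mb / 840 s = 23.810 Mbps.
Audio: 248 kbps = 0.248 Mbps.
Video: 23.810 − 0.248 = 23.562 Mbps.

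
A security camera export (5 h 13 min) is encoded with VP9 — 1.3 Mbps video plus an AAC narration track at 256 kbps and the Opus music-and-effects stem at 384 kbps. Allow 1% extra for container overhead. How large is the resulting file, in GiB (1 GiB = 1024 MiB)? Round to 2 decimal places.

4.28 GiB

5 h 13 min = 313 min = 18780 s
Audio total: 256 + 384 = 640 kbps = 0.640 Mbps.
Total bitrate: 1.3 + 0.640 = 1.940 Mbps.
Stream data: 1.940 Mbps × 18780 s = 36433.2 Mb.
With 1% container overhead: ×1.01.
36,798 Mb = 4,599,691,500 bytes ÷ 1,073,741,824 = 4.284 GiB.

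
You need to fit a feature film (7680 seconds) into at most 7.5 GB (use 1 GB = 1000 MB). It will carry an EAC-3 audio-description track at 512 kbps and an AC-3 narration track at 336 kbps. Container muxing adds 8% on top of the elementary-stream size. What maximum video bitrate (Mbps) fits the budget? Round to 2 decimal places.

6.39 Mbps

Budget: 7.5 GB = 60000.0 Mb.
Stream payload after overhead: 60000.0 / 1.08 = 55555.6 Mb.
Total bitrate budget: 55555.6 Mb / 7680 s = 7.234 Mbps.
Audio total: 512 + 336 = 848 kbps = 0.848 Mbps.
Video: 7.234 − 0.848 = 6.386 Mbps.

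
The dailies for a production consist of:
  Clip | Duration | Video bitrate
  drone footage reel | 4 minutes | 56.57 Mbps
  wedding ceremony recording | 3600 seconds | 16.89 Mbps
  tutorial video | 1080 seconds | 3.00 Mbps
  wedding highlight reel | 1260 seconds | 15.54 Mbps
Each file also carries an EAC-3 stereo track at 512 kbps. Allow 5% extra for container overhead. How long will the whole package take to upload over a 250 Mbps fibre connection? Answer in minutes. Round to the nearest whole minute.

7 minutes

Audio: 512 kbps = 0.512 Mbps.
drone footage reel: 57.082 Mbps × 240 s × 1.05 = 14384.7 Mb
wedding ceremony recording: 17.402 Mbps × 3600 s × 1.05 = 65779.6 Mb
tutorial video: 3.512 Mbps × 1080 s × 1.05 = 3982.6 Mb
wedding highlight reel: 16.052 Mbps × 1260 s × 1.05 = 21236.8 Mb
Total: 105383.6 Mb = 13173.0 MB.
At 250 Mbps: 105383.6 / 250 = 422 s ≈ 7.03 minutes.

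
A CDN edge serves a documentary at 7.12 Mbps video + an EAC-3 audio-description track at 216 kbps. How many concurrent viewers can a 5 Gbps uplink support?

Audio: 216 kbps = 0.216 Mbps.
Per-viewer media rate: 7.336 Mbps.
5 Gbps = 5,000 Mbps; 5,000 / 7.336 = 681.57 → 681 viewers.

681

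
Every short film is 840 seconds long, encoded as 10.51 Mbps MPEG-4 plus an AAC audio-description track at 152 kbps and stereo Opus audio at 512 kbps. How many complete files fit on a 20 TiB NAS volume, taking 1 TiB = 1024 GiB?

18742

Audio total: 152 + 512 = 664 kbps = 0.664 Mbps.
Total bitrate: 11.174 Mbps.
Per item: 11.174 Mbps × 840 s = 9,386 Mb = 1,173 MB.
Capacity: 20 TiB = 175,921,860 Mb; 18742.69 items → 18742 complete.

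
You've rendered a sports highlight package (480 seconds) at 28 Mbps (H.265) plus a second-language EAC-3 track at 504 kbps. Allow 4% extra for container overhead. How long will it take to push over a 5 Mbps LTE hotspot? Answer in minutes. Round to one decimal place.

Audio: 504 kbps = 0.504 Mbps.
Total bitrate: 28.504 Mbps.
File: 28.504 Mbps × 480 s = 13681.9 Mb.
With 4% container overhead: ×1.04. → 14229.2 Mb.
At 5 Mbps: 14229.2 / 5 = 2845.8 s ≈ 47.4 minutes.

47.4 minutes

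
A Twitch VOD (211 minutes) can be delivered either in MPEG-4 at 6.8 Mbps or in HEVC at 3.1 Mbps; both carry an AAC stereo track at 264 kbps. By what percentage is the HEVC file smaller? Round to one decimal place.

211 min = 12660 s
Audio: 264 kbps = 0.264 Mbps.
MPEG-4: 7.064 Mbps × 12660 s = 89430.2 Mb = 10.411 GiB.
HEVC: 3.364 Mbps × 12660 s = 42588.2 Mb = 4.958 GiB.
Reduction: (1 − 4.958/10.411) × 100 = 52.38%.

52.4%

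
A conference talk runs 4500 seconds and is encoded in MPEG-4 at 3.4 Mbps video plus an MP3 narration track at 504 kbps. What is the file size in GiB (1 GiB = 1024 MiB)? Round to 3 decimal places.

Audio: 504 kbps = 0.504 Mbps.
Total bitrate: 3.4 + 0.504 = 3.904 Mbps.
Stream data: 3.904 Mbps × 4500 s = 17568.0 Mb.
17,568 Mb = 2,196,000,000 bytes ÷ 1,073,741,824 = 2.045 GiB.

2.045 GiB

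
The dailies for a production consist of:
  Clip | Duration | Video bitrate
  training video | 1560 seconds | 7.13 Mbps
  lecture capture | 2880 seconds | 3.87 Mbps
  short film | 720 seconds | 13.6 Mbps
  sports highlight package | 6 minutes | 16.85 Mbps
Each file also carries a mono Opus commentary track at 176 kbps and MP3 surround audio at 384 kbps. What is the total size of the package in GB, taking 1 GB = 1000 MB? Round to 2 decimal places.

5.15 GB

Audio total: 176 + 384 = 560 kbps = 0.560 Mbps.
training video: 7.690 Mbps × 1560 s = 11996.4 Mb
lecture capture: 4.430 Mbps × 2880 s = 12758.4 Mb
short film: 14.160 Mbps × 720 s = 10195.2 Mb
sports highlight package: 17.410 Mbps × 360 s = 6267.6 Mb
Total: 41217.6 Mb = 5152.2 MB.
= 5.152 GB.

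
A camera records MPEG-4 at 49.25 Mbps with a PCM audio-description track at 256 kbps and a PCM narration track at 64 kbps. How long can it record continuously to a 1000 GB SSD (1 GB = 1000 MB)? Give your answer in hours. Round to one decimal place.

Audio total: 256 + 64 = 320 kbps = 0.320 Mbps.
Total bitrate: 49.25 + 0.320 = 49.570 Mbps.
Capacity: 1000 GB = 8,000,000 Mb.
Recording time: 8,000,000 / 49.570 = 161,388 s ≈ 44.8 hours.

44.8 hours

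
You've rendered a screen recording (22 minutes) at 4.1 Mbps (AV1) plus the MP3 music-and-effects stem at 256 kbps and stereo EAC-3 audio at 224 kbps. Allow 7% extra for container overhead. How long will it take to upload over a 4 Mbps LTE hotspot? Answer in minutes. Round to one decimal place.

27.0 minutes

22 min = 1320 s
Audio total: 256 + 224 = 480 kbps = 0.480 Mbps.
Total bitrate: 4.580 Mbps.
File: 4.580 Mbps × 1320 s = 6045.6 Mb.
With 7% container overhead: ×1.07. → 6468.8 Mb.
At 4 Mbps: 6468.8 / 4 = 1617.2 s ≈ 27 minutes.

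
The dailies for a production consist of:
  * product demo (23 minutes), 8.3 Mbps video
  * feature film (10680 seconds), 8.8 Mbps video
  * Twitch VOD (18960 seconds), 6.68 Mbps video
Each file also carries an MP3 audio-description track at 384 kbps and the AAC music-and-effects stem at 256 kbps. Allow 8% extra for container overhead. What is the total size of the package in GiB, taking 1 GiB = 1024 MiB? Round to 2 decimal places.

Audio total: 384 + 256 = 640 kbps = 0.640 Mbps.
product demo: 8.940 Mbps × 1380 s × 1.08 = 13324.2 Mb
feature film: 9.440 Mbps × 10680 s × 1.08 = 108884.7 Mb
Twitch VOD: 7.320 Mbps × 18960 s × 1.08 = 149890.2 Mb
Total: 272099.1 Mb = 34012.4 MB.
= 31.68 GiB.

31.68 GiB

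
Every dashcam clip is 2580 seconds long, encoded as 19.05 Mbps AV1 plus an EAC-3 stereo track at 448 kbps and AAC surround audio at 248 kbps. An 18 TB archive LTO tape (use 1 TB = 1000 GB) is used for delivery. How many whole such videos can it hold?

2826

Audio total: 448 + 248 = 696 kbps = 0.696 Mbps.
Total bitrate: 19.746 Mbps.
Per item: 19.746 Mbps × 2580 s = 50,945 Mb = 6,368 MB.
Capacity: 18 TB = 144,000,000 Mb; 2826.60 items → 2826 complete.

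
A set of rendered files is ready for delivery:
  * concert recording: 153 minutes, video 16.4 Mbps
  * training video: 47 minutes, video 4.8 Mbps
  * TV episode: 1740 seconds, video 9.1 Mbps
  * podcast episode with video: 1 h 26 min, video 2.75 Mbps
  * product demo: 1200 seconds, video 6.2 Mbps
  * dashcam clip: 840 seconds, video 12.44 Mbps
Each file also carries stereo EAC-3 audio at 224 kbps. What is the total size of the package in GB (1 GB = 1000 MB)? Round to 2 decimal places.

Audio: 224 kbps = 0.224 Mbps.
concert recording: 16.624 Mbps × 9180 s = 152608.3 Mb
training video: 5.024 Mbps × 2820 s = 14167.7 Mb
TV episode: 9.324 Mbps × 1740 s = 16223.8 Mb
podcast episode with video: 2.974 Mbps × 5160 s = 15345.8 Mb
product demo: 6.424 Mbps × 1200 s = 7708.8 Mb
dashcam clip: 12.664 Mbps × 840 s = 10637.8 Mb
Total: 216692.2 Mb = 27086.5 MB.
= 27.09 GB.

27.09 GB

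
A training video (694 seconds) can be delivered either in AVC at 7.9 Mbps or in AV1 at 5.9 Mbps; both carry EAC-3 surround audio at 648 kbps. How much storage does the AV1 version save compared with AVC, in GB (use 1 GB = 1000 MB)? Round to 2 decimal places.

Audio: 648 kbps = 0.648 Mbps.
AVC: 8.548 Mbps × 694 s = 5932.3 Mb = 0.742 GB.
AV1: 6.548 Mbps × 694 s = 4544.3 Mb = 0.568 GB.
Saving: 0.742 − 0.568 = 0.173 GB.

0.17 GB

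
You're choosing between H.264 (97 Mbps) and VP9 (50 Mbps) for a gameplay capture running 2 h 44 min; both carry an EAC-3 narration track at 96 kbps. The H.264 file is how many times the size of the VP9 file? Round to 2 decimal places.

1.94

2 h 44 min = 164 min = 9840 s
Audio: 96 kbps = 0.096 Mbps.
H.264: 97.096 Mbps × 9840 s = 955424.6 Mb = 119.428 GB.
VP9: 50.096 Mbps × 9840 s = 492944.6 Mb = 61.618 GB.
Ratio: 119.428 / 61.618 = 1.938.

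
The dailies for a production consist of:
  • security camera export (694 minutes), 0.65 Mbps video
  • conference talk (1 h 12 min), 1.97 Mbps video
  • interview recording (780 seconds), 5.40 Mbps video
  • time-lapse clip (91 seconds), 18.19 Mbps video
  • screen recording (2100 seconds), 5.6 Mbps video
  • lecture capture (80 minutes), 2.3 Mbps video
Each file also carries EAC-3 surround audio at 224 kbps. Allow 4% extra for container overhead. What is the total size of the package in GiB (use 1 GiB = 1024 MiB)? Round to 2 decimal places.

9.24 GiB

Audio: 224 kbps = 0.224 Mbps.
security camera export: 0.874 Mbps × 41640 s × 1.04 = 37849.1 Mb
conference talk: 2.194 Mbps × 4320 s × 1.04 = 9857.2 Mb
interview recording: 5.624 Mbps × 780 s × 1.04 = 4562.2 Mb
time-lapse clip: 18.414 Mbps × 91 s × 1.04 = 1742.7 Mb
screen recording: 5.824 Mbps × 2100 s × 1.04 = 12719.6 Mb
lecture capture: 2.524 Mbps × 4800 s × 1.04 = 12599.8 Mb
Total: 79330.6 Mb = 9916.3 MB.
= 9.235 GiB.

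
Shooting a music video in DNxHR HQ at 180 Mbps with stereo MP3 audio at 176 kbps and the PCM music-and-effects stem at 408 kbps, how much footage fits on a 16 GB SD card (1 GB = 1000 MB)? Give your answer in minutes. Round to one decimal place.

11.8 minutes

Audio total: 176 + 408 = 584 kbps = 0.584 Mbps.
Total bitrate: 180 + 0.584 = 180.584 Mbps.
Capacity: 16 GB = 128,000 Mb.
Recording time: 128,000 / 180.584 = 708.8 s ≈ 11.8 minutes.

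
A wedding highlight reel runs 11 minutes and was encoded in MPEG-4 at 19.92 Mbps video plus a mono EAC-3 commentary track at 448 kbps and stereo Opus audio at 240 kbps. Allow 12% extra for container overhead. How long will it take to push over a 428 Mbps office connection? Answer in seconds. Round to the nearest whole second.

36 seconds

11 min = 660 s
Audio total: 448 + 240 = 688 kbps = 0.688 Mbps.
Total bitrate: 20.608 Mbps.
File: 20.608 Mbps × 660 s = 13601.3 Mb.
With 12% container overhead: ×1.12. → 15233.4 Mb.
At 428 Mbps: 15233.4 / 428 = 35.6 s ≈ 35.6 seconds.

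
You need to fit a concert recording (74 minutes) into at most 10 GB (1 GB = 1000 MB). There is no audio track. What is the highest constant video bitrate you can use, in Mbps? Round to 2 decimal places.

18.02 Mbps

Budget: 10 GB = 80000.0 Mb.
74 min = 4440 s
Total bitrate budget: 80000.0 Mb / 4440 s = 18.018 Mbps.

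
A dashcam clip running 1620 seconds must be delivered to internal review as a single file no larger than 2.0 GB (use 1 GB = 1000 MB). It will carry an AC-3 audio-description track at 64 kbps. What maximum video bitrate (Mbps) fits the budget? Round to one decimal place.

9.8 Mbps

Budget: 2.0 GB = 16000.0 Mb.
Total bitrate budget: 16000.0 Mb / 1620 s = 9.877 Mbps.
Audio: 64 kbps = 0.064 Mbps.
Video: 9.877 − 0.064 = 9.813 Mbps.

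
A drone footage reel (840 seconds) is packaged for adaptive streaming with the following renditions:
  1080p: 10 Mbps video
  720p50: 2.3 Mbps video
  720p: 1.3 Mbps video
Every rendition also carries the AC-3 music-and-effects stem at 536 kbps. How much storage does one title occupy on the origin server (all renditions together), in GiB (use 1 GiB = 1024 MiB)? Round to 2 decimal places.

Audio: 536 kbps = 0.536 Mbps.
Sum of rendition bitrates: (10+0.536) + (2.3+0.536) + (1.3+0.536) = 15.208 Mbps.
× 840 s = 12,775 Mb = 1,597 MB = 1.487 GiB.

1.49 GiB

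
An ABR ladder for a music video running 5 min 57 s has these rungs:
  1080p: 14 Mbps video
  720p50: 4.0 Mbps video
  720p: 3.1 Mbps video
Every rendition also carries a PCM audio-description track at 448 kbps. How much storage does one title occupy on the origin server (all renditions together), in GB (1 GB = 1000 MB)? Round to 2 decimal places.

5 min 57 s = 357 s
Audio: 448 kbps = 0.448 Mbps.
Sum of rendition bitrates: (14+0.448) + (4.0+0.448) + (3.1+0.448) = 22.444 Mbps.
× 357 s = 8,013 Mb = 1,002 MB = 1.002 GB.

1.00 GB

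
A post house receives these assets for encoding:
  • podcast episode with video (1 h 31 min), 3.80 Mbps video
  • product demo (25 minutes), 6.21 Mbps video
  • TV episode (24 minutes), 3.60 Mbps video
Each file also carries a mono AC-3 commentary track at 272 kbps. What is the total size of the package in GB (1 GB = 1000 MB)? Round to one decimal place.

Audio: 272 kbps = 0.272 Mbps.
podcast episode with video: 4.072 Mbps × 5460 s = 22233.1 Mb
product demo: 6.482 Mbps × 1500 s = 9723.0 Mb
TV episode: 3.872 Mbps × 1440 s = 5575.7 Mb
Total: 37531.8 Mb = 4691.5 MB.
= 4.691 GB.

4.7 GB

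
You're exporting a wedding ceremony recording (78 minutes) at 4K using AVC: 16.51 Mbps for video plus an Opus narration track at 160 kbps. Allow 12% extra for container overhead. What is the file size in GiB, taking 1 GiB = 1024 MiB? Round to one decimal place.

78 min = 4680 s
Audio: 160 kbps = 0.160 Mbps.
Total bitrate: 16.51 + 0.160 = 16.670 Mbps.
Stream data: 16.670 Mbps × 4680 s = 78015.6 Mb.
With 12% container overhead: ×1.12.
87,377 Mb = 10,922,184,000 bytes ÷ 1,073,741,824 = 10.17 GiB.

10.2 GiB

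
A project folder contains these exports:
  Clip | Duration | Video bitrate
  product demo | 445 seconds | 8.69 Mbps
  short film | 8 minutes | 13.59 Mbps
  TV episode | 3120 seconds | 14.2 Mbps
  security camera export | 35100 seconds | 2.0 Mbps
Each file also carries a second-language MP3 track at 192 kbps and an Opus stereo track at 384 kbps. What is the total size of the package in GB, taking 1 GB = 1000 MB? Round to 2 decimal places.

18.43 GB

Audio total: 192 + 384 = 576 kbps = 0.576 Mbps.
product demo: 9.266 Mbps × 445 s = 4123.4 Mb
short film: 14.166 Mbps × 480 s = 6799.7 Mb
TV episode: 14.776 Mbps × 3120 s = 46101.1 Mb
security camera export: 2.576 Mbps × 35100 s = 90417.6 Mb
Total: 147441.8 Mb = 18430.2 MB.
= 18.43 GB.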